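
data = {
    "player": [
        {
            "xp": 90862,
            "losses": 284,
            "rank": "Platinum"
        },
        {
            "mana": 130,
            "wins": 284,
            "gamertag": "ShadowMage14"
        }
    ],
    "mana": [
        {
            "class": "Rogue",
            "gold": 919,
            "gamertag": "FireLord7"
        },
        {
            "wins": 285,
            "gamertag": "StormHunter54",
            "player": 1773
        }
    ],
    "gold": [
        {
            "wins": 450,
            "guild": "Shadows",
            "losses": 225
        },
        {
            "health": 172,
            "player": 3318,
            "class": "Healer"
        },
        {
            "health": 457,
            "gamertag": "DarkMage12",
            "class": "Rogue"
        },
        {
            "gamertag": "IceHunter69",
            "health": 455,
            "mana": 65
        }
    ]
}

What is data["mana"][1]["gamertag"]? "StormHunter54"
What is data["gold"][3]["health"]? 455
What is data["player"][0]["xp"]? 90862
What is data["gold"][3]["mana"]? 65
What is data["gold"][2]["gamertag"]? "DarkMage12"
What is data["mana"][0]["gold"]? 919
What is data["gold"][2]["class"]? "Rogue"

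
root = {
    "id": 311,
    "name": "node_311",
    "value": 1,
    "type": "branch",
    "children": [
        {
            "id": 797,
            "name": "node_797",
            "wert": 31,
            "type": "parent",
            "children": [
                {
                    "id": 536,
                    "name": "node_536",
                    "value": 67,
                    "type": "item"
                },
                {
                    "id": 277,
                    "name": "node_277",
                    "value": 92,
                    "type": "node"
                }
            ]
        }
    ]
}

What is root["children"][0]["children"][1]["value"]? 92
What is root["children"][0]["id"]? 797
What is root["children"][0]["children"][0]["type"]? "item"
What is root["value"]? 1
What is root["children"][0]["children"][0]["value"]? 67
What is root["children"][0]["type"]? "parent"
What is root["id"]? 311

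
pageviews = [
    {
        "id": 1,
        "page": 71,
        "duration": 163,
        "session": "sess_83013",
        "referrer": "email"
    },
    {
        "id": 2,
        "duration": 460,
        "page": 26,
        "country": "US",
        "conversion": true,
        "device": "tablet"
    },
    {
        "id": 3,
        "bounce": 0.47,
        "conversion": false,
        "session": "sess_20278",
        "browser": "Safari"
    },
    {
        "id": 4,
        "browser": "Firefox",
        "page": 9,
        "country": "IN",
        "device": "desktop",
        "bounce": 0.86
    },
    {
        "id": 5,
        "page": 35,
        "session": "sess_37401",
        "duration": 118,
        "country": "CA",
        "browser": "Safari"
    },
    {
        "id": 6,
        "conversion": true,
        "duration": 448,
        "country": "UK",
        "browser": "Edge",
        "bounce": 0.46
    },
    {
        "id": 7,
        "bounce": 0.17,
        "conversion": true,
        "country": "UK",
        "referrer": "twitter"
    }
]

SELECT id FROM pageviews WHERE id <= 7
[1, 2, 3, 4, 5, 6, 7]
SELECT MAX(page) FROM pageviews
71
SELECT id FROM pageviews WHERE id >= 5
[5, 6, 7]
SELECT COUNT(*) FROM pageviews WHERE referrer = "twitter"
1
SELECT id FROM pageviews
[1, 2, 3, 4, 5, 6, 7]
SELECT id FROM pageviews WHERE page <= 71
[1, 2, 4, 5]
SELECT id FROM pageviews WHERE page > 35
[1]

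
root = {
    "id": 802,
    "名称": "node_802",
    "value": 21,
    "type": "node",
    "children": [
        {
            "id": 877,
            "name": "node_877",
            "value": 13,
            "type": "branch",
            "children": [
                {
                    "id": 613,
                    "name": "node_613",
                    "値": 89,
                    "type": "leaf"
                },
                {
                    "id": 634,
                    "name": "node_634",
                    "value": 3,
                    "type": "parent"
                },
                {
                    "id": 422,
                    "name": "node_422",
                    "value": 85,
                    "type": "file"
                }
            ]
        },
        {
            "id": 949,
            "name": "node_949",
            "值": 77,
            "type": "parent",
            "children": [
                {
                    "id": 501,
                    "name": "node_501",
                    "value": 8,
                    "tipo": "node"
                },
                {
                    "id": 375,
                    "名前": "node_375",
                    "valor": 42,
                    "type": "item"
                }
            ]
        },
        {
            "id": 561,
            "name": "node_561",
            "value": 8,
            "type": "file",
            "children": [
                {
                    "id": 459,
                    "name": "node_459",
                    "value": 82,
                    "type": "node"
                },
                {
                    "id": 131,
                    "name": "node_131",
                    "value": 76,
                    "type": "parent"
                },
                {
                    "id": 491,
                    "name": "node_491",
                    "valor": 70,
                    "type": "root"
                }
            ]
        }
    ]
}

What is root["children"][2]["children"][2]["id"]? 491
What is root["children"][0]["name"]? "node_877"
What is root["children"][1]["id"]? 949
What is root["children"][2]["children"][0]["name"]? "node_459"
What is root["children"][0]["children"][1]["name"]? "node_634"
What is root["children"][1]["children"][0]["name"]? "node_501"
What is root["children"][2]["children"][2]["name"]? "node_491"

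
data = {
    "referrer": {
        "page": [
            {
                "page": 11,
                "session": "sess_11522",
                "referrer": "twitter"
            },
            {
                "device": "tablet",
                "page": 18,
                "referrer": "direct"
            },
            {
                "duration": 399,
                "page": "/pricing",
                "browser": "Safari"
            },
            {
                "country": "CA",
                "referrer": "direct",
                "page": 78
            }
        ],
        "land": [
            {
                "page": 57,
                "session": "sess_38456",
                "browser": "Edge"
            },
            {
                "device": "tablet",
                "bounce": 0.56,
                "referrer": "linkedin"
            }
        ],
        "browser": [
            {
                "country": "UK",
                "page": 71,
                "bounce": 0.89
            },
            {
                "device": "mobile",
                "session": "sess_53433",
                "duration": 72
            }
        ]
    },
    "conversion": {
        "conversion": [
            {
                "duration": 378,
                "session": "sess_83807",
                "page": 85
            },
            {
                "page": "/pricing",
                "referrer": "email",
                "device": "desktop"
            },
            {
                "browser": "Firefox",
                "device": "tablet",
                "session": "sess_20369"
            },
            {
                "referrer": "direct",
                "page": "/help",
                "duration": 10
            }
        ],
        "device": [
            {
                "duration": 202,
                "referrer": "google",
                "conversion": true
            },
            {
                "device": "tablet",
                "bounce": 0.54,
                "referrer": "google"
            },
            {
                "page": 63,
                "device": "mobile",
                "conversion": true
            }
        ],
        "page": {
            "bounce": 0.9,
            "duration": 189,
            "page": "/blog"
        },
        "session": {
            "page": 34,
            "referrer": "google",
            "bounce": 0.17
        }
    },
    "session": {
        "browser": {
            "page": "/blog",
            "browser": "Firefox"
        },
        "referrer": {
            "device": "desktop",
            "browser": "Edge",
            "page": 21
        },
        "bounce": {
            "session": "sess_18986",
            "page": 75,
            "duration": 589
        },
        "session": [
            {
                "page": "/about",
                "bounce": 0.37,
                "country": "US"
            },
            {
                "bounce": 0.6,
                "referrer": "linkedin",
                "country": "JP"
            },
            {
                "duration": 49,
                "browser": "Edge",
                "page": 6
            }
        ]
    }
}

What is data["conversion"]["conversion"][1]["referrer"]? "email"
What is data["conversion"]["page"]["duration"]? 189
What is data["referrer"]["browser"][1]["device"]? "mobile"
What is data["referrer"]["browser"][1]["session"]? "sess_53433"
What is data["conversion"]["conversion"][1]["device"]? "desktop"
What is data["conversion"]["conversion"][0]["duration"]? 378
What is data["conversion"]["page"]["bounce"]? 0.9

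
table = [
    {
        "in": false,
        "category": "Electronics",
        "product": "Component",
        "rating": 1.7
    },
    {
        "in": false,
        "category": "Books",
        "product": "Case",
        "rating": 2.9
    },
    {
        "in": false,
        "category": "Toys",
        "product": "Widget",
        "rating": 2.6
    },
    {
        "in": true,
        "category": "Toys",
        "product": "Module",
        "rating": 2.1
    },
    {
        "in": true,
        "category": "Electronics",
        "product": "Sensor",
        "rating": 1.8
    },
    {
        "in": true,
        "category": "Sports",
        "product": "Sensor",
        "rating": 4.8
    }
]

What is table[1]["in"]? False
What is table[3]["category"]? "Toys"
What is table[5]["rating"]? 4.8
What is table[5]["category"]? "Sports"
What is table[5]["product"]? "Sensor"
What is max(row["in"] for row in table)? True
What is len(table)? 6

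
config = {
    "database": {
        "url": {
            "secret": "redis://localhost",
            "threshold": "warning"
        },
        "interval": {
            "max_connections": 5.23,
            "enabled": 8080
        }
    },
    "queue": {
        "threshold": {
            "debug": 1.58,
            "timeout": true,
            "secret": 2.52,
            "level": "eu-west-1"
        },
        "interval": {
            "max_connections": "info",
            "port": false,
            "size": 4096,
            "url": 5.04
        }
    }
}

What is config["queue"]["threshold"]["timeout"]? True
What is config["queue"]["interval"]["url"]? 5.04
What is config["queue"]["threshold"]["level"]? "eu-west-1"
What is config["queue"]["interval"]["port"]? False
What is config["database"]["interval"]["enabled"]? 8080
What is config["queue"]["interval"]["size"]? 4096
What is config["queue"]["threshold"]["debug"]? 1.58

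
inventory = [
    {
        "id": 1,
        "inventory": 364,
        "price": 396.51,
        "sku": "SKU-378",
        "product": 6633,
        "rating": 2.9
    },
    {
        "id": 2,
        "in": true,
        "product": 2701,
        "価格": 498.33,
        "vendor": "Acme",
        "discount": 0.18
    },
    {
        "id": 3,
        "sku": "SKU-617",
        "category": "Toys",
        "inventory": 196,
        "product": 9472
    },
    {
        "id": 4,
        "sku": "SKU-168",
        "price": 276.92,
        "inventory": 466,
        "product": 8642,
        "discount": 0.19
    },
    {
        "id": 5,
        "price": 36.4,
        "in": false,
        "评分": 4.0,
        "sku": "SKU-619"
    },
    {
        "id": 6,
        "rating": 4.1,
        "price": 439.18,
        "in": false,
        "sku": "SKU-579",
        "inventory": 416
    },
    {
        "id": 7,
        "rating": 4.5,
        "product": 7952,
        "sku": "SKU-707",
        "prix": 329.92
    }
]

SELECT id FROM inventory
[1, 2, 3, 4, 5, 6, 7]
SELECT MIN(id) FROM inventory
1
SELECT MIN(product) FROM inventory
2701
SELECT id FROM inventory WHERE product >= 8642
[3, 4]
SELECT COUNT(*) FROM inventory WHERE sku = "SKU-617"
1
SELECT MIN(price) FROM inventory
36.4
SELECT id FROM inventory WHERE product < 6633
[2]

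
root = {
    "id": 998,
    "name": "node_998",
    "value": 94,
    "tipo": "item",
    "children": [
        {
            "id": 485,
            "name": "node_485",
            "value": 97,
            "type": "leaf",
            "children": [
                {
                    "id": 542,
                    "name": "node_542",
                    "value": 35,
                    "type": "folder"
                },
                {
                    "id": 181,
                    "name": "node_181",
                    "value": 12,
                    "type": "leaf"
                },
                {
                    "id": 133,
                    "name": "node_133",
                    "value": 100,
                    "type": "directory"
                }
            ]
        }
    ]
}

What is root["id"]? 998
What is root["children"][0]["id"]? 485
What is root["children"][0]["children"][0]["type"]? "folder"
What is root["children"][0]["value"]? 97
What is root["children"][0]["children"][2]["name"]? "node_133"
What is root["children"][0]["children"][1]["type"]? "leaf"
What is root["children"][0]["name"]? "node_485"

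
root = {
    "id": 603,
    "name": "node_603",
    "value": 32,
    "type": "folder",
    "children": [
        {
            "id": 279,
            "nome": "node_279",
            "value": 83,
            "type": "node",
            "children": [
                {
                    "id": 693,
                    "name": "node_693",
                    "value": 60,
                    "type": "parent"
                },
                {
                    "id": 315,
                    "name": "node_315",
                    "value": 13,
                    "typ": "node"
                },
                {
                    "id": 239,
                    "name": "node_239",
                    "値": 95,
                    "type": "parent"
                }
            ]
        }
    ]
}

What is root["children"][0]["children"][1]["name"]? "node_315"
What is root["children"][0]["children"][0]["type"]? "parent"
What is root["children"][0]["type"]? "node"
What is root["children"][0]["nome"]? "node_279"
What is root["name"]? "node_603"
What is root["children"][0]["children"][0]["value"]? 60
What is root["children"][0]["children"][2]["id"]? 239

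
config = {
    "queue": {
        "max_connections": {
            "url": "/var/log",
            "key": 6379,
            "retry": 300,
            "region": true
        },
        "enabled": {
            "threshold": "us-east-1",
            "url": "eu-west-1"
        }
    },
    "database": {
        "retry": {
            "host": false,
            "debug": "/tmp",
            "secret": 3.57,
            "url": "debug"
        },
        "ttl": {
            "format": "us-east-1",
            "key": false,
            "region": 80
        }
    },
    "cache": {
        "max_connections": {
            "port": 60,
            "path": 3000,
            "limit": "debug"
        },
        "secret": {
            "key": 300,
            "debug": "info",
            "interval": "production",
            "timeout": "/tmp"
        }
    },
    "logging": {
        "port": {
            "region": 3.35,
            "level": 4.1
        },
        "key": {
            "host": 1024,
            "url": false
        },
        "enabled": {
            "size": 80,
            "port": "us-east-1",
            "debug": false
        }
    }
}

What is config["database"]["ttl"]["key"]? False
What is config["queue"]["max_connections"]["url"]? "/var/log"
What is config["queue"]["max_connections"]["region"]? True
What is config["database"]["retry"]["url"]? "debug"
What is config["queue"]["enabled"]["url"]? "eu-west-1"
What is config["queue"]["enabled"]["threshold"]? "us-east-1"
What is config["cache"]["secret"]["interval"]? "production"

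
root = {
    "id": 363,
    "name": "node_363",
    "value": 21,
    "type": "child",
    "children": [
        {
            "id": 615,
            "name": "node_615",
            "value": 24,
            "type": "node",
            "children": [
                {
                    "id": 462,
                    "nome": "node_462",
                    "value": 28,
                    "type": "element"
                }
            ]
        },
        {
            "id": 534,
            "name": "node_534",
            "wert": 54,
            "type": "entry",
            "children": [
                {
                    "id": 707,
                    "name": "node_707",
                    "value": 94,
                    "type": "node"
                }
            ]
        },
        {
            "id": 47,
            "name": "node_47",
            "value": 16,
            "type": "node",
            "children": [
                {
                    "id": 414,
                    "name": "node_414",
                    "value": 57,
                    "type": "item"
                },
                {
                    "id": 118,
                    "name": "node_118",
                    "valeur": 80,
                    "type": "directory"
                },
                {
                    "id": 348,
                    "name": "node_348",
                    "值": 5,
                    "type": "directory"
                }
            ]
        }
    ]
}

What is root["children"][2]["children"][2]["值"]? 5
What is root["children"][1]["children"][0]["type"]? "node"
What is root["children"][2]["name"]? "node_47"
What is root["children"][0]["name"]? "node_615"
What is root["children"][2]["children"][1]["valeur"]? 80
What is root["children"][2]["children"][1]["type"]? "directory"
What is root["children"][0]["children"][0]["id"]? 462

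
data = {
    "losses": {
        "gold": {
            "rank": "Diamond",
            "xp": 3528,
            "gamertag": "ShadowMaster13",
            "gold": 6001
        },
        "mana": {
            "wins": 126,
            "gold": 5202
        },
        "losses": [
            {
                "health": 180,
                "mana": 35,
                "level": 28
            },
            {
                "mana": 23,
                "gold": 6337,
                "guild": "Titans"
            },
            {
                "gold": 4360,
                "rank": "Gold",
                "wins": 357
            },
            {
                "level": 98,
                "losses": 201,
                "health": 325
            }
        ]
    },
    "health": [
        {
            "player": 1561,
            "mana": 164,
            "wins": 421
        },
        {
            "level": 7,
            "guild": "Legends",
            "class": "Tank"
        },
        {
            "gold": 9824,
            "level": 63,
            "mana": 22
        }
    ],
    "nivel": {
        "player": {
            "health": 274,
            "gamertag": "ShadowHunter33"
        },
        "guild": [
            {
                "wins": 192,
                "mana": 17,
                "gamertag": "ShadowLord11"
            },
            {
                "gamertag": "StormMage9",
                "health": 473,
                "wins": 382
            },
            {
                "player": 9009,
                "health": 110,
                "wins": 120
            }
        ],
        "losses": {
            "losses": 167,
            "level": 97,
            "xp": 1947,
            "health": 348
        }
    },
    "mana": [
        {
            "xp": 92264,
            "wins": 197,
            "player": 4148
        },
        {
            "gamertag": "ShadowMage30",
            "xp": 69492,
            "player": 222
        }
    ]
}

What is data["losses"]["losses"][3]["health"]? 325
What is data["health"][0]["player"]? 1561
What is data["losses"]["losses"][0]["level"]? 28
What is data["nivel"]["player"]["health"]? 274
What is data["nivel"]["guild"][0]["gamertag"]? "ShadowLord11"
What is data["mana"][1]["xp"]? 69492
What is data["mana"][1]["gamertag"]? "ShadowMage30"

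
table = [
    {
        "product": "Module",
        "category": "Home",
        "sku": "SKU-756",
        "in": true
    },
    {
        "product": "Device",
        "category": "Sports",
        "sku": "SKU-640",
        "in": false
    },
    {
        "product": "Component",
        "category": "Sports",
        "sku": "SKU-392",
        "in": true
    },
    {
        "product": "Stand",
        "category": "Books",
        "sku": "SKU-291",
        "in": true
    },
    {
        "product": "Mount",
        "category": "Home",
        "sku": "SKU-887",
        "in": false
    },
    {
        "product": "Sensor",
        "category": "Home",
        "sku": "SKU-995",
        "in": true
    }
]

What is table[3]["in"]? True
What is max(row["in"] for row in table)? True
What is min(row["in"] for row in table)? False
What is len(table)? 6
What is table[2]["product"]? "Component"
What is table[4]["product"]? "Mount"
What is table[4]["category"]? "Home"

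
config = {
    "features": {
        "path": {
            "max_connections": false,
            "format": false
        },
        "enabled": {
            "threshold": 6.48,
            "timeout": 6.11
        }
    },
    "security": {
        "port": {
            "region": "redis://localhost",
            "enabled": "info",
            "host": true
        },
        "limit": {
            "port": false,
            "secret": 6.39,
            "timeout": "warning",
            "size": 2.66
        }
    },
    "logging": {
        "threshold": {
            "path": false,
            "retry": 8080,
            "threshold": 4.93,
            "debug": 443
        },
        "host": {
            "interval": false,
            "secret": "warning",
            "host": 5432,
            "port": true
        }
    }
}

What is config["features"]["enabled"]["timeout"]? 6.11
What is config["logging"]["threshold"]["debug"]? 443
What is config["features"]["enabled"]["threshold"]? 6.48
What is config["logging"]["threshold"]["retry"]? 8080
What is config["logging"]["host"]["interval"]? False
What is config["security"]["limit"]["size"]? 2.66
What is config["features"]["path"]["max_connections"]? False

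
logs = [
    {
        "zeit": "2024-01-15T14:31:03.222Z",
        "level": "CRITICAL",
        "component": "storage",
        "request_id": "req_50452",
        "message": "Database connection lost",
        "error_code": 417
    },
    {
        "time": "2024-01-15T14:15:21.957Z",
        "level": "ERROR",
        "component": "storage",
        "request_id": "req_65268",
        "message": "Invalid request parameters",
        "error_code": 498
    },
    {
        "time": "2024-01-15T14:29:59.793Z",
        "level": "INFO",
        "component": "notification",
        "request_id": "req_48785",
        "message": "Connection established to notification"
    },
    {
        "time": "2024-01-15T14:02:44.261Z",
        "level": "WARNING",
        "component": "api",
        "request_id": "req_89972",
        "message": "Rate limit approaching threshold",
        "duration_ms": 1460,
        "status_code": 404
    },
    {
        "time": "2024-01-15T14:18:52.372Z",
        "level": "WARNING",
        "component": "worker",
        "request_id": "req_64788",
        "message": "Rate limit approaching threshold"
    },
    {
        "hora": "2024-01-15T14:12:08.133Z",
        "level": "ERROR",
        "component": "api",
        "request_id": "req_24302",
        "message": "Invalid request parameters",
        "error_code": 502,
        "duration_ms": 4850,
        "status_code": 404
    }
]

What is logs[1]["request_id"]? "req_65268"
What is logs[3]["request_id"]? "req_89972"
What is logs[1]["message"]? "Invalid request parameters"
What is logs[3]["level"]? "WARNING"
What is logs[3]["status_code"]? 404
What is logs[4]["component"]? "worker"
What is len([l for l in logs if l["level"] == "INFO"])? 1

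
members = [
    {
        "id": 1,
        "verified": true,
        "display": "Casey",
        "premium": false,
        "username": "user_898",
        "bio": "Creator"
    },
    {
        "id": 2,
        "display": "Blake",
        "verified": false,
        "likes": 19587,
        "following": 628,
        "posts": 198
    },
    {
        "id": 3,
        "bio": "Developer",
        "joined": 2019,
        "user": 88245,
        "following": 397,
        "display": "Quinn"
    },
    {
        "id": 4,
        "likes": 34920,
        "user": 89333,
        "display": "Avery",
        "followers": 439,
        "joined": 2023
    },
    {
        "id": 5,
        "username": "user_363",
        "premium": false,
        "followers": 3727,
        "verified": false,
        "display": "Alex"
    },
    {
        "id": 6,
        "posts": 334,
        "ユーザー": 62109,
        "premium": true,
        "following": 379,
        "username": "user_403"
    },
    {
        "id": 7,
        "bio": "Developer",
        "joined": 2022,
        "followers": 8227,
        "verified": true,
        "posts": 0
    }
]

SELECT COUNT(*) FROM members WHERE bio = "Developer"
2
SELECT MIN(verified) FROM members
False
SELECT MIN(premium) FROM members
False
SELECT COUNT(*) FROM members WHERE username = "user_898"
1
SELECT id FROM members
[1, 2, 3, 4, 5, 6, 7]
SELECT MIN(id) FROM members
1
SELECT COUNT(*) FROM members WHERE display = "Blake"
1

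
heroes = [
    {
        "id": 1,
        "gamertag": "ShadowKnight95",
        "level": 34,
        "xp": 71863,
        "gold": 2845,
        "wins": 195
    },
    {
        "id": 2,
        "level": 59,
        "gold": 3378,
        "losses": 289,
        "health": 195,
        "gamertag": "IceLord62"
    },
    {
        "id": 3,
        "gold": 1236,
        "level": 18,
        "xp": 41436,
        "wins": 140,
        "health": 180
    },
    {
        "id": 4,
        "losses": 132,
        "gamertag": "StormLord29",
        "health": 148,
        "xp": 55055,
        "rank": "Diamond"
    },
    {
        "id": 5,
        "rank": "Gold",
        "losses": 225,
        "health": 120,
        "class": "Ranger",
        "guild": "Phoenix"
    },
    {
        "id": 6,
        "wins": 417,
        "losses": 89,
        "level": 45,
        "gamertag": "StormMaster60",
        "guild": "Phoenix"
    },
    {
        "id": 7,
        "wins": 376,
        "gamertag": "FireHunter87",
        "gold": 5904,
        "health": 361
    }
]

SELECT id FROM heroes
[1, 2, 3, 4, 5, 6, 7]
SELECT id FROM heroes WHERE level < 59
[1, 3, 6]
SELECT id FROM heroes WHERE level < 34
[3]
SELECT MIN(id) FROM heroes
1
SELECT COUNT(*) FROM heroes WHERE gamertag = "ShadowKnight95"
1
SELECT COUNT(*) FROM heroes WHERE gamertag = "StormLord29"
1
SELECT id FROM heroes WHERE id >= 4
[4, 5, 6, 7]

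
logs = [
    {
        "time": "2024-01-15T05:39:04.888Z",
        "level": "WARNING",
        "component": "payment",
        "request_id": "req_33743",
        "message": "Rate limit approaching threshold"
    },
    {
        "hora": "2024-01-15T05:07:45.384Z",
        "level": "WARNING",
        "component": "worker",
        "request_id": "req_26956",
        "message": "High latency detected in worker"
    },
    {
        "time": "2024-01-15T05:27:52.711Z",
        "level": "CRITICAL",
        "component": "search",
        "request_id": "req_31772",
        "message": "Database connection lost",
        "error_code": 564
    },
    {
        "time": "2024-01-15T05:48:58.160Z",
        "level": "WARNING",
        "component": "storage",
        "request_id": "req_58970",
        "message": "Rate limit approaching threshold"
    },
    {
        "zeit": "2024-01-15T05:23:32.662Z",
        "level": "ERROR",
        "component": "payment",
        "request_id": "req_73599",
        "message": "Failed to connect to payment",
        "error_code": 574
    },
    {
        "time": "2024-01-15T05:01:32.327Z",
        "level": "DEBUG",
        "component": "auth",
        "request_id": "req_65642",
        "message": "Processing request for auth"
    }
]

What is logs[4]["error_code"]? 574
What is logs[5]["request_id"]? "req_65642"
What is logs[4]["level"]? "ERROR"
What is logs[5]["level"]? "DEBUG"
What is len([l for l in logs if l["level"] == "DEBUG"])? 1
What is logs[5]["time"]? "2024-01-15T05:01:32.327Z"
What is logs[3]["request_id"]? "req_58970"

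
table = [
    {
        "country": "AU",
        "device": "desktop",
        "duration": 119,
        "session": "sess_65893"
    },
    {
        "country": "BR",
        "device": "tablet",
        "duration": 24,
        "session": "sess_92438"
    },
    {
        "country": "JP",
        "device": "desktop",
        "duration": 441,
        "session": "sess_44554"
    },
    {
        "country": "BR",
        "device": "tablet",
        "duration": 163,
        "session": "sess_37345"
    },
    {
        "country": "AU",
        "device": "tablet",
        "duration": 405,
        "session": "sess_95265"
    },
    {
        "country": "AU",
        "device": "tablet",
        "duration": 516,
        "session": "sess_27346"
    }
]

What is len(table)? 6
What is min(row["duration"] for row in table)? 24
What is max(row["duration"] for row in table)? 516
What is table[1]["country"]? "BR"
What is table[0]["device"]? "desktop"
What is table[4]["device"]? "tablet"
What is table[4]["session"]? "sess_95265"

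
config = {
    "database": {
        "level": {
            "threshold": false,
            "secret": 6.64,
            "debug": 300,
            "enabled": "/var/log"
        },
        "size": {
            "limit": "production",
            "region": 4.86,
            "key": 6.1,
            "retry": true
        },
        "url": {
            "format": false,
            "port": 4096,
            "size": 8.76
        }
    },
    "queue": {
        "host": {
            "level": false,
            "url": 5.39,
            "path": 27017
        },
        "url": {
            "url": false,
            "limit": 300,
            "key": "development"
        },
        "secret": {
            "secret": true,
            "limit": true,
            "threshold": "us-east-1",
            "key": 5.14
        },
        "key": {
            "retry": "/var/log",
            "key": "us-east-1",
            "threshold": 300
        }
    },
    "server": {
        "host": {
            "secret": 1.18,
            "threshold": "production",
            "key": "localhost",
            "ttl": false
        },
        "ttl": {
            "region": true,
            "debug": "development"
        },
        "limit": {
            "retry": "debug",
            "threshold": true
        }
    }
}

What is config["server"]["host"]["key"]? "localhost"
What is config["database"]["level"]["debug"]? 300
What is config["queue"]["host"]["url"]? 5.39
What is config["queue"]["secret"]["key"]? 5.14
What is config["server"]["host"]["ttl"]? False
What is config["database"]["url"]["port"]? 4096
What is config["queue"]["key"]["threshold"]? 300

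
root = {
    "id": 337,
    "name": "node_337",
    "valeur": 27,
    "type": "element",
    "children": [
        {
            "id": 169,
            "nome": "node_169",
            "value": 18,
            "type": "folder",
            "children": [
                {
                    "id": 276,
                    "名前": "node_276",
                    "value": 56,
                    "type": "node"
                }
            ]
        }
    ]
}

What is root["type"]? "element"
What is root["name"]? "node_337"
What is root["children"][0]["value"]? 18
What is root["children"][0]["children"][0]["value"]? 56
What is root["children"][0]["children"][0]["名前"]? "node_276"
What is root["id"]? 337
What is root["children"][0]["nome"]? "node_169"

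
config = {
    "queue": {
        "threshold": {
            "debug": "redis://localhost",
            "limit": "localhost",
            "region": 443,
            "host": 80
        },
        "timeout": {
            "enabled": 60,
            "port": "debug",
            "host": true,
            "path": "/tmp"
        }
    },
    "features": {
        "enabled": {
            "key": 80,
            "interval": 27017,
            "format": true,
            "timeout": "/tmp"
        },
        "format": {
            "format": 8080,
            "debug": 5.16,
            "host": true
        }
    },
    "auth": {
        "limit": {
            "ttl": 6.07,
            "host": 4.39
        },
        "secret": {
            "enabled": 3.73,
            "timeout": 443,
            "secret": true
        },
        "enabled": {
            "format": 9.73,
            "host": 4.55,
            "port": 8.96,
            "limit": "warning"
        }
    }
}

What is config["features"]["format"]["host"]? True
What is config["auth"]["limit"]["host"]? 4.39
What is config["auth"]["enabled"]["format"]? 9.73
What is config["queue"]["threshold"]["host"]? 80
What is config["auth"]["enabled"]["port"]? 8.96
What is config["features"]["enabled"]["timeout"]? "/tmp"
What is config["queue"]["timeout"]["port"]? "debug"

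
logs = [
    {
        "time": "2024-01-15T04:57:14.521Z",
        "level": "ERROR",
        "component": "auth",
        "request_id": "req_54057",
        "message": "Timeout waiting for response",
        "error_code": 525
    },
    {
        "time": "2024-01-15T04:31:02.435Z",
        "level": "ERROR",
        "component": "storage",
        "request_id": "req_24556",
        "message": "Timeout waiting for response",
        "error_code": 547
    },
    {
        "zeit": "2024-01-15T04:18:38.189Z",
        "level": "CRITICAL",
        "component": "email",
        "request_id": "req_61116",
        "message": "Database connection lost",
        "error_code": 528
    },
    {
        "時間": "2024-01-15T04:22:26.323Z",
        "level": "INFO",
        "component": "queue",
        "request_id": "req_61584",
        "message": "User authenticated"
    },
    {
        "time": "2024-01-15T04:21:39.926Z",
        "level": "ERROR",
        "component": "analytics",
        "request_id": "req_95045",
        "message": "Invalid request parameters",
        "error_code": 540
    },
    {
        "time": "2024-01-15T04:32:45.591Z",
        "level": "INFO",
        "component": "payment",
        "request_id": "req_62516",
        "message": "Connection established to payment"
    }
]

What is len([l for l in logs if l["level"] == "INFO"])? 2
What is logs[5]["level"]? "INFO"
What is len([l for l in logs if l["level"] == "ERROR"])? 3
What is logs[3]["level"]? "INFO"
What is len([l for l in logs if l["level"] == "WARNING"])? 0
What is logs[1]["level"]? "ERROR"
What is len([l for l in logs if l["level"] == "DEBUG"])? 0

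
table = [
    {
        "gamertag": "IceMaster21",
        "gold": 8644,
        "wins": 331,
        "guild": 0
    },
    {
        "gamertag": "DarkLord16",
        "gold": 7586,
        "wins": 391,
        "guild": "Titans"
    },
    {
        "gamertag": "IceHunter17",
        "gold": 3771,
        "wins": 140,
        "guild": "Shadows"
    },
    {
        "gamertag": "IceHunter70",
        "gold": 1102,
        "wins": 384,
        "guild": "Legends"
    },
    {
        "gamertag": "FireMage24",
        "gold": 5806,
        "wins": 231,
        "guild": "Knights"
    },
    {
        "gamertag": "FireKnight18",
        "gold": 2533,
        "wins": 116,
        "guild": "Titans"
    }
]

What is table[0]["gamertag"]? "IceMaster21"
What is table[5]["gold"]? 2533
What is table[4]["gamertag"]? "FireMage24"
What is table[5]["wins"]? 116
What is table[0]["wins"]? 331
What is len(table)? 6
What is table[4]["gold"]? 5806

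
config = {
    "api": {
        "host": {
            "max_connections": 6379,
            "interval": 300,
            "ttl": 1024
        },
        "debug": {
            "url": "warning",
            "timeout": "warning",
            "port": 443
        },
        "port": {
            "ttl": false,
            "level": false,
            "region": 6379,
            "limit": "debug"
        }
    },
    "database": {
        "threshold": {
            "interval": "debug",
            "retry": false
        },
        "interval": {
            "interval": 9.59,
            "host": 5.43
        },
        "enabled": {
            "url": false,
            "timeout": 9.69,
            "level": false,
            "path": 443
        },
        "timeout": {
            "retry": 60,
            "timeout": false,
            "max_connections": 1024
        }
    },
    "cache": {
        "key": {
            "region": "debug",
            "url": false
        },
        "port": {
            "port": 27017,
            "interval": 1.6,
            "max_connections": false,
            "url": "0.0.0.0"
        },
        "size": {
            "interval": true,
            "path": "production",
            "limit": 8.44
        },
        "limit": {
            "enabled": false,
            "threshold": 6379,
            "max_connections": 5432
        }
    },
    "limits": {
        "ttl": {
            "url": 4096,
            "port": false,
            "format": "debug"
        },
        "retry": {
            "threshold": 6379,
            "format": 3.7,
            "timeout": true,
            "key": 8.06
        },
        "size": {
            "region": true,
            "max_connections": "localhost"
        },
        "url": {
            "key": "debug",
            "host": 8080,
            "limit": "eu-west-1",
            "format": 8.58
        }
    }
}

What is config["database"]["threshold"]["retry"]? False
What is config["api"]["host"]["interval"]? 300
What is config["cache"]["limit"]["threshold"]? 6379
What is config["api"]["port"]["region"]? 6379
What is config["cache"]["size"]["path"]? "production"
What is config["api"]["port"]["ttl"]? False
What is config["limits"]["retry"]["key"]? 8.06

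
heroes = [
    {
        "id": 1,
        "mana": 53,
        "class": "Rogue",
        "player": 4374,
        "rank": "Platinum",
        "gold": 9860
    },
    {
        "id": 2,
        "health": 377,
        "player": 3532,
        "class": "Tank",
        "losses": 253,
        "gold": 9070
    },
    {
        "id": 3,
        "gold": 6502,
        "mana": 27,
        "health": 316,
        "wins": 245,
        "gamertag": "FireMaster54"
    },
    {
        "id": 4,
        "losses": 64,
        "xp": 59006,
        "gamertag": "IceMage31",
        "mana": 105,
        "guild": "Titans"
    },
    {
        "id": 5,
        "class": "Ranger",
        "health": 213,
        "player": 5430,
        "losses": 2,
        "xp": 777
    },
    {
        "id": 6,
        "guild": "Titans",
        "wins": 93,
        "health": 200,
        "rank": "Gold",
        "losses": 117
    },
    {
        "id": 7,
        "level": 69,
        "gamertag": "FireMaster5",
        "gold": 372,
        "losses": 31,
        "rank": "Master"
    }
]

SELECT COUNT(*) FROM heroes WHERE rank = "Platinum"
1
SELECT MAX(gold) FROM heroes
9860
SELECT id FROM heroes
[1, 2, 3, 4, 5, 6, 7]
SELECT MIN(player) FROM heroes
3532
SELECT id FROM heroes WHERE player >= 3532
[1, 2, 5]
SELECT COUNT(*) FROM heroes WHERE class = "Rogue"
1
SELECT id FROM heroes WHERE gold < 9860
[2, 3, 7]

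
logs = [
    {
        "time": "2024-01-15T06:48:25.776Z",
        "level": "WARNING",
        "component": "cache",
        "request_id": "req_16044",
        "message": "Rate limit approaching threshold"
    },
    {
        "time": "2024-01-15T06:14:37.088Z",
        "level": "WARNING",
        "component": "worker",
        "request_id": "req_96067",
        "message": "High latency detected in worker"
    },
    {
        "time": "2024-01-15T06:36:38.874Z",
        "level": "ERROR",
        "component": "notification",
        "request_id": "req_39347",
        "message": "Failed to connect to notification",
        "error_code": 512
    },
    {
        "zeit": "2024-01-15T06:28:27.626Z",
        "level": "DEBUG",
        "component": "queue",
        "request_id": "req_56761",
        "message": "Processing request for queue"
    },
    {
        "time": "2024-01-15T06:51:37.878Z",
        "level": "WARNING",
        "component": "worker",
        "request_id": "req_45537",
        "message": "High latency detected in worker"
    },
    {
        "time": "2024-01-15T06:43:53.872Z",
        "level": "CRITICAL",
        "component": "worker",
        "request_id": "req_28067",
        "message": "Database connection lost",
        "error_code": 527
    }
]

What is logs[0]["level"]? "WARNING"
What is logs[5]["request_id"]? "req_28067"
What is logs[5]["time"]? "2024-01-15T06:43:53.872Z"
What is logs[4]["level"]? "WARNING"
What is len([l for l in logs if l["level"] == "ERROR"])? 1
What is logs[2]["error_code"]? 512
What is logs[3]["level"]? "DEBUG"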